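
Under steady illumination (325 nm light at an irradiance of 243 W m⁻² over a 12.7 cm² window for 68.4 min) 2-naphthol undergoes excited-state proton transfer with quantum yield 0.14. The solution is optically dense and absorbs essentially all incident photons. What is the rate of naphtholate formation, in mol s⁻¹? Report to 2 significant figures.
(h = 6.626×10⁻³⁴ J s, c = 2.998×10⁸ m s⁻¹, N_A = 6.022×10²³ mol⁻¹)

Photon energy at 325 nm: hc/λ = (6.626×10⁻³⁴)(2.998×10⁸)/(325×10⁻⁹) = 6.112×10⁻¹⁹ J.
Energy delivered: (243 W m⁻²)(12.7×10⁻⁴ m²)(4104 s) = 1267 J.
Photons incident: 1267 / 6.112×10⁻¹⁹ = 2.073×10²¹, i.e. 2.073×10²¹/6.022×10²³ = 0.003442 mol.
Product formed: 0.14 × 0.003442 = 4.819×10⁻⁴ mol.
Rate: 4.819×10⁻⁴ / 4104 s = 1.2×10⁻⁷ mol s⁻¹.

1.2×10⁻⁷ mol s⁻¹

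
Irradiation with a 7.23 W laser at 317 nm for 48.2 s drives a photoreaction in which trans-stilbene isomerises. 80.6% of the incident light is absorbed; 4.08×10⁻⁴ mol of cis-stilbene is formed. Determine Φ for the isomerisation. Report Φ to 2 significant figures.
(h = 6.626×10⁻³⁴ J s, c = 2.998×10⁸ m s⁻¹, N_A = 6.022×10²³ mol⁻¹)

Φ = 0.55

Photon energy at 317 nm: hc/λ = (6.626×10⁻³⁴)(2.998×10⁸)/(317×10⁻⁹) = 6.266×10⁻¹⁹ J.
Energy delivered: (7.23 W)(48.2 s) = 348.5 J.
Photons incident: 348.5 / 6.266×10⁻¹⁹ = 5.562×10²⁰, i.e. 5.562×10²⁰/6.022×10²³ = 9.236×10⁻⁴ mol.
Photons absorbed: 0.806 × 9.236×10⁻⁴ = 7.444×10⁻⁴ mol.
Φ = 4.08×10⁻⁴ mol / 7.444×10⁻⁴ mol photons = 0.55.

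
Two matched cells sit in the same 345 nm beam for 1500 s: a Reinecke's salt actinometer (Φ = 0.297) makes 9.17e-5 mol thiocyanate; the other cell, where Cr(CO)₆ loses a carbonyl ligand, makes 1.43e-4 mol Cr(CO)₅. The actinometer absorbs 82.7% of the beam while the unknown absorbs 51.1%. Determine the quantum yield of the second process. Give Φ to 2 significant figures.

Φ = 0.75

Photons absorbed by the actinometer: 9.17e-5 / 0.297 = 3.088e-4 mol.
Incident flux: 3.088e-4 / 0.827 = 3.734e-4 einstein.
Absorbed by unknown: 0.511 × 3.734e-4 = 1.908e-4 mol.
Φ(unknown) = 1.43e-4 / 1.908e-4 = 0.75.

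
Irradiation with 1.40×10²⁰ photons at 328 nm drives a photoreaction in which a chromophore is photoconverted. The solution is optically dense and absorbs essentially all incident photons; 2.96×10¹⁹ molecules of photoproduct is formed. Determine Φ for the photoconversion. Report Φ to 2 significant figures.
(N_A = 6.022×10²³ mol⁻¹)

Φ = 0.21

Product: 2.96×10¹⁹ / 6.022×10²³ = 4.915×10⁻⁵ mol.
Moles of photons: 1.40×10²⁰ / 6.022×10²³ = 2.325×10⁻⁴ mol.
Φ = 4.915×10⁻⁵ mol / 2.325×10⁻⁴ mol photons = 0.21.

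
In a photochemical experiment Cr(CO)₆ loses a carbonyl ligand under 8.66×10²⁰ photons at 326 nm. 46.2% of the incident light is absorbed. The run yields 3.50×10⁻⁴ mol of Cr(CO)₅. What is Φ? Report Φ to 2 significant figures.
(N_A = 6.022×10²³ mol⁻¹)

Moles of photons: 8.66×10²⁰ / 6.022×10²³ = 0.001438 mol.
Photons absorbed: 0.462 × 0.001438 = 6.644×10⁻⁴ mol.
Φ = 3.50×10⁻⁴ mol / 6.644×10⁻⁴ mol photons = 0.53.

Φ = 0.53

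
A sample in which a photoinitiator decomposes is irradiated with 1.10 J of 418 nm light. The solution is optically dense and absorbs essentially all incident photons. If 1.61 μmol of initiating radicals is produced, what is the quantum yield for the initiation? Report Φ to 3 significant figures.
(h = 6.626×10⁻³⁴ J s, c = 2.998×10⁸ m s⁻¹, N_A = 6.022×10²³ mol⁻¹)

Product: 1.61 μmol = 1.61×10⁻⁶ mol.
Photon energy at 418 nm: hc/λ = (6.626×10⁻³⁴)(2.998×10⁸)/(418×10⁻⁹) = 4.752×10⁻¹⁹ J.
Photons incident: 1.10 / 4.752×10⁻¹⁹ = 2.315×10¹⁸, i.e. 2.315×10¹⁸/6.022×10²³ = 3.844×10⁻⁶ mol.
Φ = 1.61×10⁻⁶ mol / 3.844×10⁻⁶ mol photons = 0.419.

Φ = 0.419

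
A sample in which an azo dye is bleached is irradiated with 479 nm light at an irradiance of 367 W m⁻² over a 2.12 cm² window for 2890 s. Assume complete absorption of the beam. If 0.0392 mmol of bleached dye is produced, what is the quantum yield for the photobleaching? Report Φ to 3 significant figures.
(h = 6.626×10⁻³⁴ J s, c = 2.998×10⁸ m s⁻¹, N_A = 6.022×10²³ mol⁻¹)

Product: 0.0392 mmol = 3.92×10⁻⁵ mol.
Photon energy at 479 nm: hc/λ = (6.626×10⁻³⁴)(2.998×10⁸)/(479×10⁻⁹) = 4.147×10⁻¹⁹ J.
Energy delivered: (367 W m⁻²)(2.12×10⁻⁴ m²)(2890 s) = 224.9 J.
Photons incident: 224.9 / 4.147×10⁻¹⁹ = 5.423×10²⁰, i.e. 5.423×10²⁰/6.022×10²³ = 9.005×10⁻⁴ mol.
Φ = 3.92×10⁻⁵ mol / 9.005×10⁻⁴ mol photons = 0.0435.

Φ = 0.0435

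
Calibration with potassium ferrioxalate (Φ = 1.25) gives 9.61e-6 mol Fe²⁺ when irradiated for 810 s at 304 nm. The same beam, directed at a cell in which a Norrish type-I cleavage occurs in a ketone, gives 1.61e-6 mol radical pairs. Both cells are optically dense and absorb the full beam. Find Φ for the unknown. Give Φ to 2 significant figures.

Photons absorbed by the actinometer: 9.61e-6 / 1.25 = 7.688e-6 mol.
Φ(unknown) = 1.61e-6 / 7.688e-6 = 0.21.

Φ = 0.21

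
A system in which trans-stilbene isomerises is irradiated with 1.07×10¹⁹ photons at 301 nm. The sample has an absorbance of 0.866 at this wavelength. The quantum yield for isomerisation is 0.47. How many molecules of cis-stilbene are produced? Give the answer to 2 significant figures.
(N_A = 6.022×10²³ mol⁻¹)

4.3×10¹⁸ molecules

Moles of photons: 1.07×10¹⁹ / 6.022×10²³ = 1.777×10⁻⁵ mol.
Fraction absorbed: 1 − 10^(−0.866) = 0.8639.
Photons absorbed: 0.8639 × 1.777×10⁻⁵ = 1.535×10⁻⁵ mol.
Product: Φ × n_abs = 0.47 × 1.535×10⁻⁵ = 7.215×10⁻⁶ mol.
As a count: 7.215×10⁻⁶ × 6.022×10²³ = 4.3×10¹⁸.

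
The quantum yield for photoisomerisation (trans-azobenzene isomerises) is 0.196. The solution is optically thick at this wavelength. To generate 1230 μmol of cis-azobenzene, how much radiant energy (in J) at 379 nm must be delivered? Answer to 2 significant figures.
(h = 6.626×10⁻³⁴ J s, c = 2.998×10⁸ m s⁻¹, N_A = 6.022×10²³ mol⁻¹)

Product: 1230 μmol = 0.00123 mol.
Photons that must be absorbed: 0.00123 / 0.196 = 0.006276 mol.
Photon energy: hc/λ = 5.241×10⁻¹⁹ J; per mole, 3.156×10⁵ J mol⁻¹.
Energy required: 0.006276 × 3.156×10⁵ = 2000 J.

2000 J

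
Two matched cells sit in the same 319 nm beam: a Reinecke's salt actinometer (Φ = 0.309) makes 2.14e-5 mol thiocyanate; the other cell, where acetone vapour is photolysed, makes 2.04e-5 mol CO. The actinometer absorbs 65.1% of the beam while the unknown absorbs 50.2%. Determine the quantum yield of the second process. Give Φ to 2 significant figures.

Photons absorbed by the actinometer: 2.14e-5 / 0.309 = 6.926e-5 mol.
Incident flux: 6.926e-5 / 0.651 = 1.064e-4 einstein.
Absorbed by unknown: 0.502 × 1.064e-4 = 5.341e-5 mol.
Φ(unknown) = 2.04e-5 / 5.341e-5 = 0.38.

Φ = 0.38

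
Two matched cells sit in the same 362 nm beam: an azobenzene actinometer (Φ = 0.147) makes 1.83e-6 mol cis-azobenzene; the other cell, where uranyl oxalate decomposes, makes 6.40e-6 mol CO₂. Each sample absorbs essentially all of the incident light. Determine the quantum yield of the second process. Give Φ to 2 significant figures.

Photons absorbed by the actinometer: 1.83e-6 / 0.147 = 1.245e-5 mol.
Φ(unknown) = 6.40e-6 / 1.245e-5 = 0.51.

Φ = 0.51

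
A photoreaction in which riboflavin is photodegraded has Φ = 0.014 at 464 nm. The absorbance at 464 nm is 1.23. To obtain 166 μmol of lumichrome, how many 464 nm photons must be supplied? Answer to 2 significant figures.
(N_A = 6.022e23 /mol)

Product: 166 μmol = 1.66e-4 mol.
Photons that must be absorbed: 1.66e-4 / 0.014 = 0.01186 mol.
Fraction absorbed: 1 − 10^(−1.23) = 0.9411.
Incident photons needed: 0.01186 / 0.9411 = 0.01260 mol.
Photon count: 0.01260 × 6.022e23 = 7.6e21.

7.6e21 photons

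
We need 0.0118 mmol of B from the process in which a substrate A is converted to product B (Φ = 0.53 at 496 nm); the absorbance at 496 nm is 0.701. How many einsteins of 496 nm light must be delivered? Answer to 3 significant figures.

Product: 0.0118 mmol = 1.18×10⁻⁵ mol.
Photons that must be absorbed: 1.18×10⁻⁵ / 0.53 = 2.226×10⁻⁵ mol.
Fraction absorbed: 1 − 10^(−0.701) = 0.8009.
Incident photons needed: 2.226×10⁻⁵ / 0.8009 = 2.779×10⁻⁵ mol.

2.78×10⁻⁵ einstein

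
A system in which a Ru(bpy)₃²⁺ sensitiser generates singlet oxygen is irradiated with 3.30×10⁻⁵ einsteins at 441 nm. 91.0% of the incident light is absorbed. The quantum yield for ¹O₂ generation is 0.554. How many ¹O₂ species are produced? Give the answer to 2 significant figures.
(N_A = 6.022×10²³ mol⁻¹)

Photons absorbed: 0.910 × 3.30×10⁻⁵ = 3.003×10⁻⁵ mol.
Product: Φ × n_abs = 0.554 × 3.003×10⁻⁵ = 1.664×10⁻⁵ mol.
As a count: 1.664×10⁻⁵ × 6.022×10²³ = 1.0×10¹⁹.

1.0×10¹⁹ species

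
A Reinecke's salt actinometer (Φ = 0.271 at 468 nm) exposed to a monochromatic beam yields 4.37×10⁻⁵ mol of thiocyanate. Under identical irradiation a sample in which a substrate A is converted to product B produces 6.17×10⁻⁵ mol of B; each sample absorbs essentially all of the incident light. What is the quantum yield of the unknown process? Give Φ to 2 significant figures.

Φ = 0.38

Photons absorbed by the actinometer: 4.37×10⁻⁵ / 0.271 = 1.613×10⁻⁴ mol.
Φ(unknown) = 6.17×10⁻⁵ / 1.613×10⁻⁴ = 0.38.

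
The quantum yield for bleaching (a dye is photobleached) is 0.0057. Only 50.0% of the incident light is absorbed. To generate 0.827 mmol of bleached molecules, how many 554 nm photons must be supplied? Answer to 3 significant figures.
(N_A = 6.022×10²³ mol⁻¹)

Product: 0.827 mmol = 8.27×10⁻⁴ mol.
Photons that must be absorbed: 8.27×10⁻⁴ / 0.0057 = 0.1451 mol.
Incident photons needed: 0.1451 / 0.500 = 0.2902 mol.
Photon count: 0.2902 × 6.022×10²³ = 1.75×10²³.

1.75×10²³ photons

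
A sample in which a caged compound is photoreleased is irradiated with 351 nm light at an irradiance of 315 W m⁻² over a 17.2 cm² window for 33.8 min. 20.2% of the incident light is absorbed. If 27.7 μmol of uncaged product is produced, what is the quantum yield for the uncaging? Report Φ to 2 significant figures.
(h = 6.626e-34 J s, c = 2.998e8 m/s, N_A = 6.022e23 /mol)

Product: 27.7 μmol = 2.77e-5 mol.
Photon energy at 351 nm: hc/λ = (6.626e-34)(2.998e8)/(351e-9) = 5.659e-19 J.
Energy delivered: (315 W m⁻²)(17.2e-4 m²)(2028 s) = 1099 J.
Photons incident: 1099 / 5.659e-19 = 1.942e21, i.e. 1.942e21/6.022e23 = 0.003225 mol.
Photons absorbed: 0.202 × 0.003225 = 6.514e-4 mol.
Φ = 2.77e-5 mol / 6.514e-4 mol photons = 0.043.

Φ = 0.043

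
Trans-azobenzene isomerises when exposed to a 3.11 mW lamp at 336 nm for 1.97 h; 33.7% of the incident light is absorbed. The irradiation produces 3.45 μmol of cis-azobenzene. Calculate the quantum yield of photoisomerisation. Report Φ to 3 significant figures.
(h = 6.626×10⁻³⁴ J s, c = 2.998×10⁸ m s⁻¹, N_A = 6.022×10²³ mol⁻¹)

Product: 3.45 μmol = 3.45×10⁻⁶ mol.
Photon energy at 336 nm: hc/λ = (6.626×10⁻³⁴)(2.998×10⁸)/(336×10⁻⁹) = 5.912×10⁻¹⁹ J.
Energy delivered: (3.11 mW)(7092 s) = 22.06 J.
Photons incident: 22.06 / 5.912×10⁻¹⁹ = 3.731×10¹⁹, i.e. 3.731×10¹⁹/6.022×10²³ = 6.196×10⁻⁵ mol.
Photons absorbed: 0.337 × 6.196×10⁻⁵ = 2.088×10⁻⁵ mol.
Φ = 3.45×10⁻⁶ mol / 2.088×10⁻⁵ mol photons = 0.165.

Φ = 0.165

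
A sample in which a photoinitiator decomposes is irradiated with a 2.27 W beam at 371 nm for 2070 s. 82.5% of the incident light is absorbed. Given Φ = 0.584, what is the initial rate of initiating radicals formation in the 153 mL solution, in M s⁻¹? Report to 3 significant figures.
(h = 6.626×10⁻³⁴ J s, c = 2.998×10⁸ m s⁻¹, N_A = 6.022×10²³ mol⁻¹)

Photon energy at 371 nm: hc/λ = (6.626×10⁻³⁴)(2.998×10⁸)/(371×10⁻⁹) = 5.354×10⁻¹⁹ J.
Energy delivered: (2.27 W)(2070 s) = 4699 J.
Photons incident: 4699 / 5.354×10⁻¹⁹ = 8.777×10²¹, i.e. 8.777×10²¹/6.022×10²³ = 0.01457 mol.
Photons absorbed: 0.825 × 0.01457 = 0.01202 mol.
Product formed: 0.584 × 0.01202 = 0.007020 mol.
Rate: 0.007020 mol / (2070 s × 0.153 L) = 2.22×10⁻⁵ M s⁻¹.

2.22×10⁻⁵ M s⁻¹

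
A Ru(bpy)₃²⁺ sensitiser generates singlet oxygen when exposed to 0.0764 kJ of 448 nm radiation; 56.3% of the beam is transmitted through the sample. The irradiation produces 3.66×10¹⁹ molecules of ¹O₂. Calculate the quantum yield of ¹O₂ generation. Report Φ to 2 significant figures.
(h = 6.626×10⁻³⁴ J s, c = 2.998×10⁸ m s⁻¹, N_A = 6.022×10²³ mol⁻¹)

Product: 3.66×10¹⁹ / 6.022×10²³ = 6.078×10⁻⁵ mol.
Photon energy at 448 nm: hc/λ = (6.626×10⁻³⁴)(2.998×10⁸)/(448×10⁻⁹) = 4.434×10⁻¹⁹ J.
Incident energy: 0.0764 kJ = 76.4 J.
Photons incident: 76.4 / 4.434×10⁻¹⁹ = 1.723×10²⁰, i.e. 1.723×10²⁰/6.022×10²³ = 2.861×10⁻⁴ mol.
Fraction absorbed: 1 − 56.3/100 = 0.4370.
Photons absorbed: 0.4370 × 2.861×10⁻⁴ = 1.250×10⁻⁴ mol.
Φ = 6.078×10⁻⁵ mol / 1.250×10⁻⁴ mol photons = 0.49.

Φ = 0.49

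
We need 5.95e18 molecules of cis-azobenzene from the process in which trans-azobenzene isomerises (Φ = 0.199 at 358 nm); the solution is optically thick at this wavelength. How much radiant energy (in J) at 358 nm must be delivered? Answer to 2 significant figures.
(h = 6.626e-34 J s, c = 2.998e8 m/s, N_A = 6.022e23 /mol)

17 J

Product: 5.95e18 / 6.022e23 = 9.880e-6 mol.
Photons that must be absorbed: 9.880e-6 / 0.199 = 4.965e-5 mol.
Photon energy: hc/λ = 5.549e-19 J; per mole, 3.342e5 J mol⁻¹.
Energy required: 4.965e-5 × 3.342e5 = 17 J.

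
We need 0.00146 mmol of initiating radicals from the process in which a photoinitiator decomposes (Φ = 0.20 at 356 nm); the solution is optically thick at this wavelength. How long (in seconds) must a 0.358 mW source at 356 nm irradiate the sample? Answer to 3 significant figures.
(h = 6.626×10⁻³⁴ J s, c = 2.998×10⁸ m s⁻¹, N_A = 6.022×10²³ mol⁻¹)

t ≈ 6850 s

Product: 0.00146 mmol = 1.46×10⁻⁶ mol.
Photons that must be absorbed: 1.46×10⁻⁶ / 0.20 = 7.300×10⁻⁶ mol.
Photon energy: hc/λ = 5.580×10⁻¹⁹ J; per mole, 3.360×10⁵ J mol⁻¹.
Energy required: 7.300×10⁻⁶ × 3.360×10⁵ = 2.453 J.
Time: 2.453 J / 0.000358 W = 6850 s.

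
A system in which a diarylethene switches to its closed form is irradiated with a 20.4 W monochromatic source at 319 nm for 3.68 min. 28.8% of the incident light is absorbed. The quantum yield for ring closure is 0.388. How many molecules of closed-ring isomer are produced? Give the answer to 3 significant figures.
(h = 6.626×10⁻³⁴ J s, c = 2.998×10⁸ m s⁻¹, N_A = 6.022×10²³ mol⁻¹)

Photon energy at 319 nm: hc/λ = (6.626×10⁻³⁴)(2.998×10⁸)/(319×10⁻⁹) = 6.227×10⁻¹⁹ J.
Energy delivered: (20.4 W)(220.8 s) = 4504 J.
Photons incident: 4504 / 6.227×10⁻¹⁹ = 7.233×10²¹, i.e. 7.233×10²¹/6.022×10²³ = 0.01201 mol.
Photons absorbed: 0.288 × 0.01201 = 0.003459 mol.
Product: Φ × n_abs = 0.388 × 0.003459 = 0.001342 mol.
As a count: 0.001342 × 6.022×10²³ = 8.08×10²⁰.

8.08×10²⁰ molecules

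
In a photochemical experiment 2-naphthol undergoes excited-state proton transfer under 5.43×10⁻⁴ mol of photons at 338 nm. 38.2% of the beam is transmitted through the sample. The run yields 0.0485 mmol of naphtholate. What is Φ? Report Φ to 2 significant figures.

Φ = 0.14

Product: 0.0485 mmol = 4.85×10⁻⁵ mol.
Fraction absorbed: 1 − 38.2/100 = 0.6180.
Photons absorbed: 0.6180 × 5.43×10⁻⁴ = 3.356×10⁻⁴ mol.
Φ = 4.85×10⁻⁵ mol / 3.356×10⁻⁴ mol photons = 0.14.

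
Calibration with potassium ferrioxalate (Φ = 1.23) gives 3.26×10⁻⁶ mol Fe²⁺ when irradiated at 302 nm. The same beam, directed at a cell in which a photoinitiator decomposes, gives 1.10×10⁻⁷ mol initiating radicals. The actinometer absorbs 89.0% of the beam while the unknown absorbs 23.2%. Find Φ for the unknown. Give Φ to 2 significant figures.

Photons absorbed by the actinometer: 3.26×10⁻⁶ / 1.23 = 2.650×10⁻⁶ mol.
Incident flux: 2.650×10⁻⁶ / 0.890 = 2.978×10⁻⁶ einstein.
Absorbed by unknown: 0.232 × 2.978×10⁻⁶ = 6.909×10⁻⁷ mol.
Φ(unknown) = 1.10×10⁻⁷ / 6.909×10⁻⁷ = 0.16.

Φ = 0.16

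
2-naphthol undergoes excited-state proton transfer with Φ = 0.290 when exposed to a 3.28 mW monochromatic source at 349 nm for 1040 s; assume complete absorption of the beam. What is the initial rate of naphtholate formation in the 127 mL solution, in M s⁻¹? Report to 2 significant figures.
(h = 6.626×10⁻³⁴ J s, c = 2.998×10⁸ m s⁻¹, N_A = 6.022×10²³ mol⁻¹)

Photon energy at 349 nm: hc/λ = (6.626×10⁻³⁴)(2.998×10⁸)/(349×10⁻⁹) = 5.692×10⁻¹⁹ J.
Energy delivered: (3.28 mW)(1040 s) = 3.411 J.
Photons incident: 3.411 / 5.692×10⁻¹⁹ = 5.993×10¹⁸, i.e. 5.993×10¹⁸/6.022×10²³ = 9.952×10⁻⁶ mol.
Product formed: 0.290 × 9.952×10⁻⁶ = 2.886×10⁻⁶ mol.
Rate: 2.886×10⁻⁶ mol / (1040 s × 0.127 L) = 2.2×10⁻⁸ M s⁻¹.

2.2×10⁻⁸ M s⁻¹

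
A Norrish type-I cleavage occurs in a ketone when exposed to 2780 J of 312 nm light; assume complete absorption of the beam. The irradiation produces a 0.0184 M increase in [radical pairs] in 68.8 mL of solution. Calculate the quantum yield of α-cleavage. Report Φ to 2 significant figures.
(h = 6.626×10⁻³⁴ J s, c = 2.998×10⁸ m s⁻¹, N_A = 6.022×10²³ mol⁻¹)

Product: (0.0184 M)(0.0688 L) = 0.001266 mol.
Photon energy at 312 nm: hc/λ = (6.626×10⁻³⁴)(2.998×10⁸)/(312×10⁻⁹) = 6.367×10⁻¹⁹ J.
Photons incident: 2780 / 6.367×10⁻¹⁹ = 4.366×10²¹, i.e. 4.366×10²¹/6.022×10²³ = 0.007250 mol.
Φ = 0.001266 mol / 0.007250 mol photons = 0.17.

Φ = 0.17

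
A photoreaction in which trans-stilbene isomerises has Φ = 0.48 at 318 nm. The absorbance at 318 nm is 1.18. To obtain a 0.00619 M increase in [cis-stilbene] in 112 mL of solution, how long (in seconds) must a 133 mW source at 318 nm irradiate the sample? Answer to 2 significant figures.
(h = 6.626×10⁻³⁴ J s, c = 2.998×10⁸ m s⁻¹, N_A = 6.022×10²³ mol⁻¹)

Product: (0.00619 M)(0.112 L) = 6.933×10⁻⁴ mol.
Photons that must be absorbed: 6.933×10⁻⁴ / 0.48 = 0.001444 mol.
Fraction absorbed: 1 − 10^(−1.18) = 0.9339.
Incident photons needed: 0.001444 / 0.9339 = 0.001546 mol.
Photon energy: hc/λ = 6.247×10⁻¹⁹ J; per mole, 3.762×10⁵ J mol⁻¹.
Energy required: 0.001546 × 3.762×10⁵ = 581.6 J.
Time: 581.6 J / 0.133 W = 4400 s.

t ≈ 4400 s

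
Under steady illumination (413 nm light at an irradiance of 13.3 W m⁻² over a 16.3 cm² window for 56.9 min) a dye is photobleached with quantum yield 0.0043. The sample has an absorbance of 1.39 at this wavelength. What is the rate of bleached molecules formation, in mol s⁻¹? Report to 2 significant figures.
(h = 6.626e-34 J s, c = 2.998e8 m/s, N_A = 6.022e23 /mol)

3.1e-10 mol s⁻¹

Photon energy at 413 nm: hc/λ = (6.626e-34)(2.998e8)/(413e-9) = 4.810e-19 J.
Energy delivered: (13.3 W m⁻²)(16.3e-4 m²)(3414 s) = 74.01 J.
Photons incident: 74.01 / 4.810e-19 = 1.539e20, i.e. 1.539e20/6.022e23 = 2.556e-4 mol.
Fraction absorbed: 1 − 10^(−1.39) = 0.9593.
Photons absorbed: 0.9593 × 2.556e-4 = 2.452e-4 mol.
Product formed: 0.0043 × 2.452e-4 = 1.054e-6 mol.
Rate: 1.054e-6 / 3414 s = 3.1e-10 mol s⁻¹.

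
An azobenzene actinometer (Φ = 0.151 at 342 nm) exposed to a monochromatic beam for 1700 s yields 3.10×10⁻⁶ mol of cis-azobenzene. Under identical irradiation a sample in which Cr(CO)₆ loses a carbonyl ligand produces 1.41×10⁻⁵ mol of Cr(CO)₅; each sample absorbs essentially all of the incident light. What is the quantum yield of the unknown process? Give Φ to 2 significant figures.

Photons absorbed by the actinometer: 3.10×10⁻⁶ / 0.151 = 2.053×10⁻⁵ mol.
Φ(unknown) = 1.41×10⁻⁵ / 2.053×10⁻⁵ = 0.69.

Φ = 0.69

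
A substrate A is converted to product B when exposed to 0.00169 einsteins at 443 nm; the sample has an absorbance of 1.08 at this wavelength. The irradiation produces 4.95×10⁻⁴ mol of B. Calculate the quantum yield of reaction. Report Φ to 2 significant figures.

Fraction absorbed: 1 − 10^(−1.08) = 0.9168.
Photons absorbed: 0.9168 × 0.00169 = 0.001549 mol.
Φ = 4.95×10⁻⁴ mol / 0.001549 mol photons = 0.32.

Φ = 0.32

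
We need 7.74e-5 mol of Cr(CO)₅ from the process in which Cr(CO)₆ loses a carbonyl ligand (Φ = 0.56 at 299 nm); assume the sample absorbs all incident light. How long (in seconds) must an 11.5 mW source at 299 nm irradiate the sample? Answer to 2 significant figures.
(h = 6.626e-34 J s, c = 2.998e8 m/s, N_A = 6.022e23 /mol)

t ≈ 4800 s

Photons that must be absorbed: 7.74e-5 / 0.56 = 1.382e-4 mol.
Photon energy: hc/λ = 6.644e-19 J; per mole, 4.001e5 J mol⁻¹.
Energy required: 1.382e-4 × 4.001e5 = 55.29 J.
Time: 55.29 J / 0.0115 W = 4800 s.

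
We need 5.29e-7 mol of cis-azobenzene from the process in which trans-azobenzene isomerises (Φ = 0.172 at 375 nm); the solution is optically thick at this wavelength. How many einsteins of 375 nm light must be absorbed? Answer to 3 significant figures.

Photons that must be absorbed: 5.29e-7 / 0.172 = 3.076e-6 mol.

3.08e-6 einstein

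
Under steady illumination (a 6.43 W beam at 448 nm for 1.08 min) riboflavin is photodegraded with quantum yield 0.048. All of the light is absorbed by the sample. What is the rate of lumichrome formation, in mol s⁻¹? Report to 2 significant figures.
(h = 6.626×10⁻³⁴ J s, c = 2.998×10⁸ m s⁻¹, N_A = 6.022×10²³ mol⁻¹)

1.2×10⁻⁶ mol s⁻¹

Photon energy at 448 nm: hc/λ = (6.626×10⁻³⁴)(2.998×10⁸)/(448×10⁻⁹) = 4.434×10⁻¹⁹ J.
Energy delivered: (6.43 W)(64.8 s) = 416.7 J.
Photons incident: 416.7 / 4.434×10⁻¹⁹ = 9.398×10²⁰, i.e. 9.398×10²⁰/6.022×10²³ = 0.001561 mol.
Product formed: 0.048 × 0.001561 = 7.493×10⁻⁵ mol.
Rate: 7.493×10⁻⁵ / 64.8 s = 1.2×10⁻⁶ mol s⁻¹.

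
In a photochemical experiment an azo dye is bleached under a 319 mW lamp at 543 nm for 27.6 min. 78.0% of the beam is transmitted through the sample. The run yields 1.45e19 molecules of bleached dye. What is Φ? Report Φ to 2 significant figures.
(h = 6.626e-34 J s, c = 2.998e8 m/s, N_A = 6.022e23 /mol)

Product: 1.45e19 / 6.022e23 = 2.408e-5 mol.
Photon energy at 543 nm: hc/λ = (6.626e-34)(2.998e8)/(543e-9) = 3.658e-19 J.
Energy delivered: (319 mW)(1656 s) = 528.3 J.
Photons incident: 528.3 / 3.658e-19 = 1.444e21, i.e. 1.444e21/6.022e23 = 0.002398 mol.
Fraction absorbed: 1 − 78.0/100 = 0.2200.
Photons absorbed: 0.2200 × 0.002398 = 5.276e-4 mol.
Φ = 2.408e-5 mol / 5.276e-4 mol photons = 0.046.

Φ = 0.046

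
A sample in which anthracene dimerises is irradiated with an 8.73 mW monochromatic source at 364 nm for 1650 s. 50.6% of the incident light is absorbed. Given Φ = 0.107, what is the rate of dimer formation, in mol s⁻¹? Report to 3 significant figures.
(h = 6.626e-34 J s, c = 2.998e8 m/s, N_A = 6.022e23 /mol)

1.44e-9 mol s⁻¹

Photon energy at 364 nm: hc/λ = (6.626e-34)(2.998e8)/(364e-9) = 5.457e-19 J.
Energy delivered: (8.73 mW)(1650 s) = 14.40 J.
Photons incident: 14.40 / 5.457e-19 = 2.639e19, i.e. 2.639e19/6.022e23 = 4.382e-5 mol.
Photons absorbed: 0.506 × 4.382e-5 = 2.217e-5 mol.
Product formed: 0.107 × 2.217e-5 = 2.372e-6 mol.
Rate: 2.372e-6 / 1650 s = 1.44e-9 mol s⁻¹.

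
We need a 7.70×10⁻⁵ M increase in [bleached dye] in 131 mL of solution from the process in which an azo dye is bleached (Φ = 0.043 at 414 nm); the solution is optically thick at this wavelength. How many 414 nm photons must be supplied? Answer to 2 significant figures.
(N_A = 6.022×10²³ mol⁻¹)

1.4×10²⁰ photons

Product: (7.70×10⁻⁵ M)(0.131 L) = 1.009×10⁻⁵ mol.
Photons that must be absorbed: 1.009×10⁻⁵ / 0.043 = 2.347×10⁻⁴ mol.
Photon count: 2.347×10⁻⁴ × 6.022×10²³ = 1.4×10²⁰.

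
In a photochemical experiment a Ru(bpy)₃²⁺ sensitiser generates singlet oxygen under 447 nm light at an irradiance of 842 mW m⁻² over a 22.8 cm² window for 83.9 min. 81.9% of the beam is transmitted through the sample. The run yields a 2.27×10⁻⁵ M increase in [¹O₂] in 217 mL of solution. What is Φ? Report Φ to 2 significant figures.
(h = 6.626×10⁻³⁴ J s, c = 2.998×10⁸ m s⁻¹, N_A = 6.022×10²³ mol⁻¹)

Product: (2.27×10⁻⁵ M)(0.217 L) = 4.926×10⁻⁶ mol.
Photon energy at 447 nm: hc/λ = (6.626×10⁻³⁴)(2.998×10⁸)/(447×10⁻⁹) = 4.444×10⁻¹⁹ J.
Energy delivered: (842 mW m⁻²)(22.8×10⁻⁴ m²)(5034 s) = 9.664 J.
Photons incident: 9.664 / 4.444×10⁻¹⁹ = 2.175×10¹⁹, i.e. 2.175×10¹⁹/6.022×10²³ = 3.612×10⁻⁵ mol.
Fraction absorbed: 1 − 81.9/100 = 0.1810.
Photons absorbed: 0.1810 × 3.612×10⁻⁵ = 6.538×10⁻⁶ mol.
Φ = 4.926×10⁻⁶ mol / 6.538×10⁻⁶ mol photons = 0.75.

Φ = 0.75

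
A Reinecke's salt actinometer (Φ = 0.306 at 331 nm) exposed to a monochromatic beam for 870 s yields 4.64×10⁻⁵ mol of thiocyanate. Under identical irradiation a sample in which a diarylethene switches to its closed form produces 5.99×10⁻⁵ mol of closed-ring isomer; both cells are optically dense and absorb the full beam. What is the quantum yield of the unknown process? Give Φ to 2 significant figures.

Photons absorbed by the actinometer: 4.64×10⁻⁵ / 0.306 = 1.516×10⁻⁴ mol.
Φ(unknown) = 5.99×10⁻⁵ / 1.516×10⁻⁴ = 0.40.

Φ = 0.40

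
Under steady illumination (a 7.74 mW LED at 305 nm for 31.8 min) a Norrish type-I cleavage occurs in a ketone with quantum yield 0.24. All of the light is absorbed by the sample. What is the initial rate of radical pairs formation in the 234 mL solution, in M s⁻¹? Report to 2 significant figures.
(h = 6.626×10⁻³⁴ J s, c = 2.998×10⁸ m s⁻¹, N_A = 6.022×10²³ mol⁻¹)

2.0×10⁻⁸ M s⁻¹

Photon energy at 305 nm: hc/λ = (6.626×10⁻³⁴)(2.998×10⁸)/(305×10⁻⁹) = 6.513×10⁻¹⁹ J.
Energy delivered: (7.74 mW)(1908 s) = 14.77 J.
Photons incident: 14.77 / 6.513×10⁻¹⁹ = 2.268×10¹⁹, i.e. 2.268×10¹⁹/6.022×10²³ = 3.766×10⁻⁵ mol.
Product formed: 0.24 × 3.766×10⁻⁵ = 9.038×10⁻⁶ mol.
Rate: 9.038×10⁻⁶ mol / (1908 s × 0.234 L) = 2.0×10⁻⁸ M s⁻¹.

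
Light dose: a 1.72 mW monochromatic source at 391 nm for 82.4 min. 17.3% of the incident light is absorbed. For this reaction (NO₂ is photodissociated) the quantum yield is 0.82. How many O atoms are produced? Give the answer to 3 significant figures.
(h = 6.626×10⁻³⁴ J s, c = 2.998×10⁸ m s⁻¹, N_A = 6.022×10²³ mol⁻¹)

2.37×10¹⁸ atoms

Photon energy at 391 nm: hc/λ = (6.626×10⁻³⁴)(2.998×10⁸)/(391×10⁻⁹) = 5.080×10⁻¹⁹ J.
Energy delivered: (1.72 mW)(4944 s) = 8.504 J.
Photons incident: 8.504 / 5.080×10⁻¹⁹ = 1.674×10¹⁹, i.e. 1.674×10¹⁹/6.022×10²³ = 2.780×10⁻⁵ mol.
Photons absorbed: 0.173 × 2.780×10⁻⁵ = 4.809×10⁻⁶ mol.
Product: Φ × n_abs = 0.82 × 4.809×10⁻⁶ = 3.943×10⁻⁶ mol.
As a count: 3.943×10⁻⁶ × 6.022×10²³ = 2.37×10¹⁸.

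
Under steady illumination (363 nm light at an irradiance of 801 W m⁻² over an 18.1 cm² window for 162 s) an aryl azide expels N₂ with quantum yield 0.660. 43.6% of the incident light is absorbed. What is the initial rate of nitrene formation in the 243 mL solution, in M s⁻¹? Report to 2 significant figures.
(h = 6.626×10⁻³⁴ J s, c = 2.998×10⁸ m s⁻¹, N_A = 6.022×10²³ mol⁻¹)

Photon energy at 363 nm: hc/λ = (6.626×10⁻³⁴)(2.998×10⁸)/(363×10⁻⁹) = 5.472×10⁻¹⁹ J.
Energy delivered: (801 W m⁻²)(18.1×10⁻⁴ m²)(162 s) = 234.9 J.
Photons incident: 234.9 / 5.472×10⁻¹⁹ = 4.293×10²⁰, i.e. 4.293×10²⁰/6.022×10²³ = 7.129×10⁻⁴ mol.
Photons absorbed: 0.436 × 7.129×10⁻⁴ = 3.108×10⁻⁴ mol.
Product formed: 0.660 × 3.108×10⁻⁴ = 2.051×10⁻⁴ mol.
Rate: 2.051×10⁻⁴ mol / (162 s × 0.243 L) = 5.2×10⁻⁶ M s⁻¹.

5.2×10⁻⁶ M s⁻¹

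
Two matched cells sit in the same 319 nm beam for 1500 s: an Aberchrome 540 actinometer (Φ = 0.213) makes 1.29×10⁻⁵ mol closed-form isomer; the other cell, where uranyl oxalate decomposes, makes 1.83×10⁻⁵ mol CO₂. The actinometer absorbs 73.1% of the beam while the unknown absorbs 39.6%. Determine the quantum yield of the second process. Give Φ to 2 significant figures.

Φ = 0.56

Photons absorbed by the actinometer: 1.29×10⁻⁵ / 0.213 = 6.056×10⁻⁵ mol.
Incident flux: 6.056×10⁻⁵ / 0.731 = 8.285×10⁻⁵ einstein.
Absorbed by unknown: 0.396 × 8.285×10⁻⁵ = 3.281×10⁻⁵ mol.
Φ(unknown) = 1.83×10⁻⁵ / 3.281×10⁻⁵ = 0.56.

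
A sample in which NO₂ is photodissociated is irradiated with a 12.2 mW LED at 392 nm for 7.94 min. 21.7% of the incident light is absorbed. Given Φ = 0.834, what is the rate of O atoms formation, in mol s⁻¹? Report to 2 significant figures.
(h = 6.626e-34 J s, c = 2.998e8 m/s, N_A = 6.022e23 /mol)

7.2e-9 mol s⁻¹

Photon energy at 392 nm: hc/λ = (6.626e-34)(2.998e8)/(392e-9) = 5.068e-19 J.
Energy delivered: (12.2 mW)(476.4 s) = 5.812 J.
Photons incident: 5.812 / 5.068e-19 = 1.147e19, i.e. 1.147e19/6.022e23 = 1.905e-5 mol.
Photons absorbed: 0.217 × 1.905e-5 = 4.134e-6 mol.
Product formed: 0.834 × 4.134e-6 = 3.448e-6 mol.
Rate: 3.448e-6 / 476.4 s = 7.2e-9 mol s⁻¹.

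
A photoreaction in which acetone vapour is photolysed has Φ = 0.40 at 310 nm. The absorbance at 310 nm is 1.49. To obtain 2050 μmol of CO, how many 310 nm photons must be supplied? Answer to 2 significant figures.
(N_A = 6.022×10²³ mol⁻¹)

Product: 2050 μmol = 0.00205 mol.
Photons that must be absorbed: 0.00205 / 0.40 = 0.005125 mol.
Fraction absorbed: 1 − 10^(−1.49) = 0.9676.
Incident photons needed: 0.005125 / 0.9676 = 0.005297 mol.
Photon count: 0.005297 × 6.022×10²³ = 3.2×10²¹.

3.2×10²¹ photons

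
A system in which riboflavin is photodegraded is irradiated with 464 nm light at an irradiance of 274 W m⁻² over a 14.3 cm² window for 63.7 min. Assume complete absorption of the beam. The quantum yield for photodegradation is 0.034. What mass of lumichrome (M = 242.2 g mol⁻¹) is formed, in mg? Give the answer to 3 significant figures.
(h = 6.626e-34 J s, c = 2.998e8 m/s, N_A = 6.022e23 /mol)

47.8 mg

Photon energy at 464 nm: hc/λ = (6.626e-34)(2.998e8)/(464e-9) = 4.281e-19 J.
Energy delivered: (274 W m⁻²)(14.3e-4 m²)(3822 s) = 1498 J.
Photons incident: 1498 / 4.281e-19 = 3.499e21, i.e. 3.499e21/6.022e23 = 0.005810 mol.
Product: Φ × n_abs = 0.034 × 0.005810 = 1.975e-4 mol.
Mass: 1.975e-4 × 242.2 = 0.04783 g = 47.8 mg.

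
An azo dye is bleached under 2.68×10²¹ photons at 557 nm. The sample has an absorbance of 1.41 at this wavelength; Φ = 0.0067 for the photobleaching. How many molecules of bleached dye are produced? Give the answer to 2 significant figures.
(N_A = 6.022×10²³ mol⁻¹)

1.7×10¹⁹ molecules

Moles of photons: 2.68×10²¹ / 6.022×10²³ = 0.004450 mol.
Fraction absorbed: 1 − 10^(−1.41) = 0.9611.
Photons absorbed: 0.9611 × 0.004450 = 0.004277 mol.
Product: Φ × n_abs = 0.0067 × 0.004277 = 2.866×10⁻⁵ mol.
As a count: 2.866×10⁻⁵ × 6.022×10²³ = 1.7×10¹⁹.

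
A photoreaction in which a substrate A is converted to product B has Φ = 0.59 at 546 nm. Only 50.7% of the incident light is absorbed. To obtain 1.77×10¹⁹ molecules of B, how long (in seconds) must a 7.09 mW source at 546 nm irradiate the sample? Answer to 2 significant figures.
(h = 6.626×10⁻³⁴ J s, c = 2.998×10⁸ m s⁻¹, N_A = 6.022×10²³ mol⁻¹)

Product: 1.77×10¹⁹ / 6.022×10²³ = 2.939×10⁻⁵ mol.
Photons that must be absorbed: 2.939×10⁻⁵ / 0.59 = 4.981×10⁻⁵ mol.
Incident photons needed: 4.981×10⁻⁵ / 0.507 = 9.824×10⁻⁵ mol.
Photon energy: hc/λ = 3.638×10⁻¹⁹ J; per mole, 2.191×10⁵ J mol⁻¹.
Energy required: 9.824×10⁻⁵ × 2.191×10⁵ = 21.52 J.
Time: 21.52 J / 0.00709 W = 3000 s.

t ≈ 3000 s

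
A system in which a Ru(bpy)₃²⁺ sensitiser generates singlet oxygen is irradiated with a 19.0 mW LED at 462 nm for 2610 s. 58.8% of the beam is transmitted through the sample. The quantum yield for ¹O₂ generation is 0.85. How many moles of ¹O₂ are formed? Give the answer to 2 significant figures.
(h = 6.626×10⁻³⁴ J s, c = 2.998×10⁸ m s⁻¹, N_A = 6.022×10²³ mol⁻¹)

Photon energy at 462 nm: hc/λ = (6.626×10⁻³⁴)(2.998×10⁸)/(462×10⁻⁹) = 4.300×10⁻¹⁹ J.
Energy delivered: (19.0 mW)(2610 s) = 49.59 J.
Photons incident: 49.59 / 4.300×10⁻¹⁹ = 1.153×10²⁰, i.e. 1.153×10²⁰/6.022×10²³ = 1.915×10⁻⁴ mol.
Fraction absorbed: 1 − 58.8/100 = 0.4120.
Photons absorbed: 0.4120 × 1.915×10⁻⁴ = 7.890×10⁻⁵ mol.
Product: Φ × n_abs = 0.85 × 7.890×10⁻⁵ = 6.707×10⁻⁵ mol.

6.7×10⁻⁵ mol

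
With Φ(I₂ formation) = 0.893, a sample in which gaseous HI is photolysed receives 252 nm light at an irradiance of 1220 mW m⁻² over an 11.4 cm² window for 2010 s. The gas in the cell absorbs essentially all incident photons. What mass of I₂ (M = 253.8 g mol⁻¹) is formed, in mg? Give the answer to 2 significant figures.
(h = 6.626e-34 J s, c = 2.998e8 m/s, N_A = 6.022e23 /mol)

1.3 mg

Photon energy at 252 nm: hc/λ = (6.626e-34)(2.998e8)/(252e-9) = 7.883e-19 J.
Energy delivered: (1220 mW m⁻²)(11.4e-4 m²)(2010 s) = 2.796 J.
Photons incident: 2.796 / 7.883e-19 = 3.547e18, i.e. 3.547e18/6.022e23 = 5.890e-6 mol.
Product: Φ × n_abs = 0.893 × 5.890e-6 = 5.260e-6 mol.
Mass: 5.260e-6 × 253.8 = 0.001335 g = 1.3 mg.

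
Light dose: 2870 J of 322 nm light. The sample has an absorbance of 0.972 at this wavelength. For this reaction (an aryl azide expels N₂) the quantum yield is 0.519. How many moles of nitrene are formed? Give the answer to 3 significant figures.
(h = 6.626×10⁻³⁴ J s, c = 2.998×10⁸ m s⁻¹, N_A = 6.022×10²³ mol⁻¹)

Photon energy at 322 nm: hc/λ = (6.626×10⁻³⁴)(2.998×10⁸)/(322×10⁻⁹) = 6.169×10⁻¹⁹ J.
Photons incident: 2870 / 6.169×10⁻¹⁹ = 4.652×10²¹, i.e. 4.652×10²¹/6.022×10²³ = 0.007725 mol.
Fraction absorbed: 1 − 10^(−0.972) = 0.8933.
Photons absorbed: 0.8933 × 0.007725 = 0.006901 mol.
Product: Φ × n_abs = 0.519 × 0.006901 = 0.003582 mol.

0.00358 mol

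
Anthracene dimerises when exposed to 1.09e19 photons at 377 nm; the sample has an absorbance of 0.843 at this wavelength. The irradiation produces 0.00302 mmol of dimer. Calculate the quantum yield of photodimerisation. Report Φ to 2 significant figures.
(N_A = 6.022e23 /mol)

Φ = 0.19

Product: 0.00302 mmol = 3.02e-6 mol.
Moles of photons: 1.09e19 / 6.022e23 = 1.810e-5 mol.
Fraction absorbed: 1 − 10^(−0.843) = 0.8565.
Photons absorbed: 0.8565 × 1.810e-5 = 1.550e-5 mol.
Φ = 3.02e-6 mol / 1.550e-5 mol photons = 0.19.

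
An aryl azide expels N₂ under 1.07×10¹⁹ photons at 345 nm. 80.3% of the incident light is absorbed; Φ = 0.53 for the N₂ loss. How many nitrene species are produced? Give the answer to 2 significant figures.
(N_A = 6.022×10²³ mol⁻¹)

Moles of photons: 1.07×10¹⁹ / 6.022×10²³ = 1.777×10⁻⁵ mol.
Photons absorbed: 0.803 × 1.777×10⁻⁵ = 1.427×10⁻⁵ mol.
Product: Φ × n_abs = 0.53 × 1.427×10⁻⁵ = 7.563×10⁻⁶ mol.
As a count: 7.563×10⁻⁶ × 6.022×10²³ = 4.6×10¹⁸.

4.6×10¹⁸ species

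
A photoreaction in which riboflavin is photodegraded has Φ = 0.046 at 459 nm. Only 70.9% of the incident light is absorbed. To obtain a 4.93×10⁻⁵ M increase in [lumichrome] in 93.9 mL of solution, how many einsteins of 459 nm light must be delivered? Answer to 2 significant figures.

Product: (4.93×10⁻⁵ M)(0.0939 L) = 4.629×10⁻⁶ mol.
Photons that must be absorbed: 4.629×10⁻⁶ / 0.046 = 1.006×10⁻⁴ mol.
Incident photons needed: 1.006×10⁻⁴ / 0.709 = 1.419×10⁻⁴ mol.

1.4×10⁻⁴ einstein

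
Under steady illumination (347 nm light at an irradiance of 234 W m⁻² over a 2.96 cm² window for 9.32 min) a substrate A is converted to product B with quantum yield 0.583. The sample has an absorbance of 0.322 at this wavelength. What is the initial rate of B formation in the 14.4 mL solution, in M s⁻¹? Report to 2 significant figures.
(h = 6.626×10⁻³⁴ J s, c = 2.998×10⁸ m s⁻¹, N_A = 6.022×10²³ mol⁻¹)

Photon energy at 347 nm: hc/λ = (6.626×10⁻³⁴)(2.998×10⁸)/(347×10⁻⁹) = 5.725×10⁻¹⁹ J.
Energy delivered: (234 W m⁻²)(2.96×10⁻⁴ m²)(559.2 s) = 38.73 J.
Photons incident: 38.73 / 5.725×10⁻¹⁹ = 6.765×10¹⁹, i.e. 6.765×10¹⁹/6.022×10²³ = 1.123×10⁻⁴ mol.
Fraction absorbed: 1 − 10^(−0.322) = 0.5236.
Photons absorbed: 0.5236 × 1.123×10⁻⁴ = 5.880×10⁻⁵ mol.
Product formed: 0.583 × 5.880×10⁻⁵ = 3.428×10⁻⁵ mol.
Rate: 3.428×10⁻⁵ mol / (559.2 s × 0.0144 L) = 4.3×10⁻⁶ M s⁻¹.

4.3×10⁻⁶ M s⁻¹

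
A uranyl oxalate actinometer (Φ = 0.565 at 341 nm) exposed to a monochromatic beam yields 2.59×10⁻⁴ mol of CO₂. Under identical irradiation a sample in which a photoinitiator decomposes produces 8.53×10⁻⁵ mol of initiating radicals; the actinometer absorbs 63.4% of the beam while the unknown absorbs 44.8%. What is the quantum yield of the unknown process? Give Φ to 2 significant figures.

Photons absorbed by the actinometer: 2.59×10⁻⁴ / 0.565 = 4.584×10⁻⁴ mol.
Incident flux: 4.584×10⁻⁴ / 0.634 = 7.230×10⁻⁴ einstein.
Absorbed by unknown: 0.448 × 7.230×10⁻⁴ = 3.239×10⁻⁴ mol.
Φ(unknown) = 8.53×10⁻⁵ / 3.239×10⁻⁴ = 0.26.

Φ = 0.26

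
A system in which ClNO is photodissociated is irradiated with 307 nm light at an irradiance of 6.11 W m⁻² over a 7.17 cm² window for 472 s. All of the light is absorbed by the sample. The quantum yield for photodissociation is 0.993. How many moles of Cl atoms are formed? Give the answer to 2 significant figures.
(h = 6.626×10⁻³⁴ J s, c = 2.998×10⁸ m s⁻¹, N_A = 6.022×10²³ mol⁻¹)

Photon energy at 307 nm: hc/λ = (6.626×10⁻³⁴)(2.998×10⁸)/(307×10⁻⁹) = 6.471×10⁻¹⁹ J.
Energy delivered: (6.11 W m⁻²)(7.17×10⁻⁴ m²)(472 s) = 2.068 J.
Photons incident: 2.068 / 6.471×10⁻¹⁹ = 3.196×10¹⁸, i.e. 3.196×10¹⁸/6.022×10²³ = 5.307×10⁻⁶ mol.
Product: Φ × n_abs = 0.993 × 5.307×10⁻⁶ = 5.270×10⁻⁶ mol.

5.3×10⁻⁶ mol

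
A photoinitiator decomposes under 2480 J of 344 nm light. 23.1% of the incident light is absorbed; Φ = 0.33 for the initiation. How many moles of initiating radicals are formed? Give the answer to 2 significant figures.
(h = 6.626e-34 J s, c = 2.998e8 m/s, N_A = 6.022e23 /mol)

Photon energy at 344 nm: hc/λ = (6.626e-34)(2.998e8)/(344e-9) = 5.775e-19 J.
Photons incident: 2480 / 5.775e-19 = 4.294e21, i.e. 4.294e21/6.022e23 = 0.007131 mol.
Photons absorbed: 0.231 × 0.007131 = 0.001647 mol.
Product: Φ × n_abs = 0.33 × 0.001647 = 5.435e-4 mol.

5.4e-4 mol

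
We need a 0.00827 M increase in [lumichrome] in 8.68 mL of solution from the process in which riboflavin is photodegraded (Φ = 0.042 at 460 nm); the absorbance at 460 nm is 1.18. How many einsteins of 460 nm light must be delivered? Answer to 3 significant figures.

Product: (0.00827 M)(0.00868 L) = 7.178×10⁻⁵ mol.
Photons that must be absorbed: 7.178×10⁻⁵ / 0.042 = 0.001709 mol.
Fraction absorbed: 1 − 10^(−1.18) = 0.9339.
Incident photons needed: 0.001709 / 0.9339 = 0.001830 mol.

0.00183 einstein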